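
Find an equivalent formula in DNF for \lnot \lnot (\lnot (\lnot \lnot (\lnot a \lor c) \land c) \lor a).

\lnot \lnot (\lnot (\lnot \lnot (\lnot a \lor c) \land c) \lor a)
= \lnot (\lnot \lnot (\lnot a \lor c) \land c) \lor a   (double negation)
= \lnot \lnot \lnot (\lnot a \lor c) \lor \lnot c \lor a   (De Morgan)
= \lnot (\lnot a \lor c) \lor \lnot c \lor a   (double negation)
= \lnot \lnot a \land \lnot c \lor \lnot c \lor a   (De Morgan)
= a \land \lnot c \lor \lnot c \lor a   (double negation)
= \lnot c \lor a   (simplify)

\lnot c \lor a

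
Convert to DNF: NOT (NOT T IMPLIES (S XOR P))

(NOT T AND NOT S AND NOT P) OR (NOT T AND P AND S)

NOT (NOT T IMPLIES (S XOR P))
⇔ NOT (NOT NOT T OR (S XOR P))   — eliminate IMPLIES
⇔ NOT (NOT NOT T OR (S AND NOT P) OR (NOT S AND P))   — expand XOR
⇔ NOT NOT NOT T AND NOT (S AND NOT P) AND NOT (NOT S AND P)   — De Morgan
⇔ NOT T AND NOT (S AND NOT P) AND NOT (NOT S AND P)   — double negation
⇔ NOT T AND (NOT S OR NOT NOT P) AND NOT (NOT S AND P)   — De Morgan
⇔ NOT T AND (NOT S OR P) AND NOT (NOT S AND P)   — double negation
⇔ NOT T AND (NOT S OR P) AND (NOT NOT S OR NOT P)   — De Morgan
⇔ NOT T AND (NOT S OR P) AND (S OR NOT P)   — double negation
⇔ (NOT T AND NOT S AND S) OR (NOT T AND NOT S AND NOT P) OR (NOT T AND P AND S) OR (NOT T AND P AND NOT P)   — distribute AND over OR
⇔ (NOT T AND NOT S AND NOT P) OR (NOT T AND P AND S)   — simplify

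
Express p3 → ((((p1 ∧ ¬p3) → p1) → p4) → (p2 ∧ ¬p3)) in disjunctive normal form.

¬p3 ∨ (¬p1 ∧ ¬p4) ∨ (p3 ∧ ¬p4) ∨ (p1 ∧ ¬p4)

p3 → ((((p1 ∧ ¬p3) → p1) → p4) → (p2 ∧ ¬p3))
= ¬p3 ∨ ((((p1 ∧ ¬p3) → p1) → p4) → (p2 ∧ ¬p3))   (eliminate →)
= ¬p3 ∨ ¬(((p1 ∧ ¬p3) → p1) → p4) ∨ (p2 ∧ ¬p3)   (eliminate →)
= ¬p3 ∨ ¬(¬((p1 ∧ ¬p3) → p1) ∨ p4) ∨ (p2 ∧ ¬p3)   (eliminate →)
= ¬p3 ∨ ¬(¬(¬(p1 ∧ ¬p3) ∨ p1) ∨ p4) ∨ (p2 ∧ ¬p3)   (eliminate →)
= ¬p3 ∨ (¬¬(¬(p1 ∧ ¬p3) ∨ p1) ∧ ¬p4) ∨ (p2 ∧ ¬p3)   (De Morgan)
= ¬p3 ∨ ((¬(p1 ∧ ¬p3) ∨ p1) ∧ ¬p4) ∨ (p2 ∧ ¬p3)   (double negation)
= ¬p3 ∨ ((¬p1 ∨ ¬¬p3 ∨ p1) ∧ ¬p4) ∨ (p2 ∧ ¬p3)   (De Morgan)
= ¬p3 ∨ ((¬p1 ∨ p3 ∨ p1) ∧ ¬p4) ∨ (p2 ∧ ¬p3)   (double negation)
= ¬p3 ∨ (¬p1 ∧ ¬p4) ∨ (p3 ∧ ¬p4) ∨ (p1 ∧ ¬p4) ∨ (p2 ∧ ¬p3)   (distribute ∧ over ∨)
= ¬p3 ∨ (¬p1 ∧ ¬p4) ∨ (p3 ∧ ¬p4) ∨ (p1 ∧ ¬p4)   (simplify)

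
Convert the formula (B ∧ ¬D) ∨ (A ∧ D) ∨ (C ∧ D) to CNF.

(B ∧ ¬D) ∨ (A ∧ D) ∨ (C ∧ D)
= (B ∨ A ∨ C) ∧ (B ∨ A ∨ D) ∧ (B ∨ D ∨ C) ∧ (B ∨ D ∨ D) ∧ (¬D ∨ A ∨ C) ∧ (¬D ∨ A ∨ D) ∧ (¬D ∨ D ∨ C) ∧ (¬D ∨ D ∨ D)   [distribute ∨ over ∧]
= (B ∨ A ∨ C) ∧ (B ∨ D) ∧ (¬D ∨ A ∨ C)   [simplify]

(B ∨ A ∨ C) ∧ (B ∨ D) ∧ (¬D ∨ A ∨ C)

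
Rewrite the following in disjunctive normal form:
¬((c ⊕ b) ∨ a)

(¬c ∧ ¬b ∧ ¬a) ∨ (b ∧ c ∧ ¬a)

¬((c ⊕ b) ∨ a)
≡ ¬((c ∧ ¬b) ∨ (¬c ∧ b) ∨ a)   (expand ⊕)
≡ ¬(c ∧ ¬b) ∧ ¬(¬c ∧ b) ∧ ¬a   (De Morgan)
≡ (¬c ∨ ¬¬b) ∧ ¬(¬c ∧ b) ∧ ¬a   (De Morgan)
≡ (¬c ∨ b) ∧ ¬(¬c ∧ b) ∧ ¬a   (double negation)
≡ (¬c ∨ b) ∧ (¬¬c ∨ ¬b) ∧ ¬a   (De Morgan)
≡ (¬c ∨ b) ∧ (c ∨ ¬b) ∧ ¬a   (double negation)
≡ (¬c ∧ c ∧ ¬a) ∨ (¬c ∧ ¬b ∧ ¬a) ∨ (b ∧ c ∧ ¬a) ∨ (b ∧ ¬b ∧ ¬a)   (distribute ∧ over ∨)
≡ (¬c ∧ ¬b ∧ ¬a) ∨ (b ∧ c ∧ ¬a)   (simplify)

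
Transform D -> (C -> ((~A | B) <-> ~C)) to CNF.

(~D | ~C | A) & (~D | ~C | ~B)

D -> (C -> ((~A | B) <-> ~C))
⇔ ~D | (C -> ((~A | B) <-> ~C))   [eliminate ->]
⇔ ~D | ~C | ((~A | B) <-> ~C)   [eliminate ->]
⇔ ~D | ~C | (((~A | B) -> ~C) & (~C -> (~A | B)))   [eliminate <->]
⇔ ~D | ~C | ((~(~A | B) | ~C) & (~C -> (~A | B)))   [eliminate ->]
⇔ ~D | ~C | ((~(~A | B) | ~C) & (~~C | ~A | B))   [eliminate ->]
⇔ ~D | ~C | (((~~A & ~B) | ~C) & (~~C | ~A | B))   [De Morgan]
⇔ ~D | ~C | (((A & ~B) | ~C) & (~~C | ~A | B))   [double negation]
⇔ ~D | ~C | (((A & ~B) | ~C) & (C | ~A | B))   [double negation]
⇔ (~D | ~C | A | ~C) & (~D | ~C | ~B | ~C) & (~D | ~C | C | ~A | B)   [distribute | over &]
⇔ (~D | ~C | A) & (~D | ~C | ~B)   [simplify]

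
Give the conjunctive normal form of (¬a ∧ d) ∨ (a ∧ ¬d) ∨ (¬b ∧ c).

(¬a ∧ d) ∨ (a ∧ ¬d) ∨ (¬b ∧ c)
≡ (¬a ∨ a ∨ ¬b) ∧ (¬a ∨ a ∨ c) ∧ (¬a ∨ ¬d ∨ ¬b) ∧ (¬a ∨ ¬d ∨ c) ∧ (d ∨ a ∨ ¬b) ∧ (d ∨ a ∨ c) ∧ (d ∨ ¬d ∨ ¬b) ∧ (d ∨ ¬d ∨ c)   [distribute ∨ over ∧]
≡ (¬a ∨ ¬d ∨ ¬b) ∧ (¬a ∨ ¬d ∨ c) ∧ (d ∨ a ∨ ¬b) ∧ (d ∨ a ∨ c)   [simplify]

(¬a ∨ ¬d ∨ ¬b) ∧ (¬a ∨ ¬d ∨ c) ∧ (d ∨ a ∨ ¬b) ∧ (d ∨ a ∨ c)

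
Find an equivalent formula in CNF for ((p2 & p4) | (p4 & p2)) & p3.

p2 & p4 & p3

((p2 & p4) | (p4 & p2)) & p3
⇔ (p2 | p4) & (p2 | p2) & (p4 | p4) & (p4 | p2) & p3   [distribute | over &]
⇔ p2 & p4 & p3   [simplify]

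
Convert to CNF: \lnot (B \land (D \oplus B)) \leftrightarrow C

\lnot (B \land (D \oplus B)) \leftrightarrow C
≡ (\lnot (B \land (D \oplus B)) \to C) \land (C \to \lnot (B \land (D \oplus B)))   [eliminate \leftrightarrow]
≡ (\lnot \lnot (B \land (D \oplus B)) \lor C) \land (C \to \lnot (B \land (D \oplus B)))   [eliminate \to]
≡ (\lnot \lnot (B \land (D \lor B) \land \lnot (D \land B)) \lor C) \land (C \to \lnot (B \land (D \oplus B)))   [expand \oplus]
≡ (\lnot \lnot (B \land (D \lor B) \land \lnot (D \land B)) \lor C) \land (\lnot C \lor \lnot (B \land (D \oplus B)))   [eliminate \to]
≡ (\lnot \lnot (B \land (D \lor B) \land \lnot (D \land B)) \lor C) \land (\lnot C \lor \lnot (B \land (D \lor B) \land \lnot (D \land B)))   [expand \oplus]
≡ ((B \land (D \lor B) \land \lnot (D \land B)) \lor C) \land (\lnot C \lor \lnot (B \land (D \lor B) \land \lnot (D \land B)))   [double negation]
≡ ((B \land (D \lor B) \land (\lnot D \lor \lnot B)) \lor C) \land (\lnot C \lor \lnot (B \land (D \lor B) \land \lnot (D \land B)))   [De Morgan]
≡ ((B \land (D \lor B) \land (\lnot D \lor \lnot B)) \lor C) \land (\lnot C \lor \lnot B \lor \lnot (D \lor B) \lor \lnot \lnot (D \land B))   [De Morgan]
≡ ((B \land (D \lor B) \land (\lnot D \lor \lnot B)) \lor C) \land (\lnot C \lor \lnot B \lor (\lnot D \land \lnot B) \lor \lnot \lnot (D \land B))   [De Morgan]
≡ ((B \land (D \lor B) \land (\lnot D \lor \lnot B)) \lor C) \land (\lnot C \lor \lnot B \lor (\lnot D \land \lnot B) \lor (D \land B))   [double negation]
≡ (B \lor C) \land (D \lor B \lor C) \land (\lnot D \lor \lnot B \lor C) \land (\lnot C \lor \lnot B \lor \lnot D \lor D) \land (\lnot C \lor \lnot B \lor \lnot D \lor B) \land (\lnot C \lor \lnot B \lor \lnot B \lor D) \land (\lnot C \lor \lnot B \lor \lnot B \lor B)   [distribute \lor over \land]
≡ (B \lor C) \land (\lnot D \lor \lnot B \lor C) \land (\lnot C \lor \lnot B \lor D)   [simplify]

(B \lor C) \land (\lnot D \lor \lnot B \lor C) \land (\lnot C \lor \lnot B \lor D)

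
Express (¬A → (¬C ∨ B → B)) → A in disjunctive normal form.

¬A ∧ ¬C ∧ ¬B ∨ A

(¬A → (¬C ∨ B → B)) → A
≡ ¬(¬A → (¬C ∨ B → B)) ∨ A   [eliminate →]
≡ ¬(¬¬A ∨ (¬C ∨ B → B)) ∨ A   [eliminate →]
≡ ¬(¬¬A ∨ ¬(¬C ∨ B) ∨ B) ∨ A   [eliminate →]
≡ ¬¬¬A ∧ ¬¬(¬C ∨ B) ∧ ¬B ∨ A   [De Morgan]
≡ ¬A ∧ ¬¬(¬C ∨ B) ∧ ¬B ∨ A   [double negation]
≡ ¬A ∧ (¬C ∨ B) ∧ ¬B ∨ A   [double negation]
≡ ¬A ∧ ¬C ∧ ¬B ∨ ¬A ∧ B ∧ ¬B ∨ A   [distribute ∧ over ∨]
≡ ¬A ∧ ¬C ∧ ¬B ∨ A   [simplify]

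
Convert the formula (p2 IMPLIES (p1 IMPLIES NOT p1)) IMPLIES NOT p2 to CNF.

(p2 IMPLIES (p1 IMPLIES NOT p1)) IMPLIES NOT p2
⇔ NOT (p2 IMPLIES (p1 IMPLIES NOT p1)) OR NOT p2   [eliminate IMPLIES]
⇔ NOT (NOT p2 OR (p1 IMPLIES NOT p1)) OR NOT p2   [eliminate IMPLIES]
⇔ NOT (NOT p2 OR NOT p1 OR NOT p1) OR NOT p2   [eliminate IMPLIES]
⇔ (NOT NOT p2 AND NOT NOT p1 AND NOT NOT p1) OR NOT p2   [De Morgan]
⇔ (p2 AND NOT NOT p1 AND NOT NOT p1) OR NOT p2   [double negation]
⇔ (p2 AND p1 AND NOT NOT p1) OR NOT p2   [double negation]
⇔ (p2 AND p1 AND p1) OR NOT p2   [double negation]
⇔ (p2 OR NOT p2) AND (p1 OR NOT p2) AND (p1 OR NOT p2)   [distribute OR over AND]
⇔ p1 OR NOT p2   [simplify]

p1 OR NOT p2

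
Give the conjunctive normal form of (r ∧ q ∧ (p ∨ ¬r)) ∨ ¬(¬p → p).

(r ∧ q ∧ (p ∨ ¬r)) ∨ ¬(¬p → p)
= (r ∧ q ∧ (p ∨ ¬r)) ∨ ¬(¬¬p ∨ p)   (eliminate →)
= (r ∧ q ∧ (p ∨ ¬r)) ∨ (¬¬¬p ∧ ¬p)   (De Morgan)
= (r ∧ q ∧ (p ∨ ¬r)) ∨ (¬p ∧ ¬p)   (double negation)
= (r ∨ ¬p) ∧ (r ∨ ¬p) ∧ (q ∨ ¬p) ∧ (q ∨ ¬p) ∧ (p ∨ ¬r ∨ ¬p) ∧ (p ∨ ¬r ∨ ¬p)   (distribute ∨ over ∧)
= (r ∨ ¬p) ∧ (q ∨ ¬p)   (simplify)

(r ∨ ¬p) ∧ (q ∨ ¬p)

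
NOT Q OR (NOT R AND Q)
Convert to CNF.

NOT Q OR (NOT R AND Q)
= (NOT Q OR NOT R) AND (NOT Q OR Q)   (distribute OR over AND)
= NOT Q OR NOT R   (simplify)

NOT Q OR NOT R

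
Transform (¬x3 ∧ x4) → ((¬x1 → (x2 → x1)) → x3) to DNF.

(¬x3 ∧ x4) → ((¬x1 → (x2 → x1)) → x3)
≡ ¬(¬x3 ∧ x4) ∨ ((¬x1 → (x2 → x1)) → x3)   (eliminate →)
≡ ¬(¬x3 ∧ x4) ∨ ¬(¬x1 → (x2 → x1)) ∨ x3   (eliminate →)
≡ ¬(¬x3 ∧ x4) ∨ ¬(¬¬x1 ∨ (x2 → x1)) ∨ x3   (eliminate →)
≡ ¬(¬x3 ∧ x4) ∨ ¬(¬¬x1 ∨ ¬x2 ∨ x1) ∨ x3   (eliminate →)
≡ ¬¬x3 ∨ ¬x4 ∨ ¬(¬¬x1 ∨ ¬x2 ∨ x1) ∨ x3   (De Morgan)
≡ x3 ∨ ¬x4 ∨ ¬(¬¬x1 ∨ ¬x2 ∨ x1) ∨ x3   (double negation)
≡ x3 ∨ ¬x4 ∨ (¬¬¬x1 ∧ ¬¬x2 ∧ ¬x1) ∨ x3   (De Morgan)
≡ x3 ∨ ¬x4 ∨ (¬x1 ∧ ¬¬x2 ∧ ¬x1) ∨ x3   (double negation)
≡ x3 ∨ ¬x4 ∨ (¬x1 ∧ x2 ∧ ¬x1) ∨ x3   (double negation)
≡ x3 ∨ ¬x4 ∨ (¬x1 ∧ x2)   (simplify)

x3 ∨ ¬x4 ∨ (¬x1 ∧ x2)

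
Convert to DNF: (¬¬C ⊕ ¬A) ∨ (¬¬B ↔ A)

(C ∧ A) ∨ (¬C ∧ ¬A) ∨ (¬B ∧ ¬A) ∨ (A ∧ B)

(¬¬C ⊕ ¬A) ∨ (¬¬B ↔ A)
≡ (¬¬C ∧ ¬¬A) ∨ (¬¬¬C ∧ ¬A) ∨ (¬¬B ↔ A)   (expand ⊕)
≡ (¬¬C ∧ ¬¬A) ∨ (¬¬¬C ∧ ¬A) ∨ ((¬¬B → A) ∧ (A → ¬¬B))   (eliminate ↔)
≡ (¬¬C ∧ ¬¬A) ∨ (¬¬¬C ∧ ¬A) ∨ ((¬¬¬B ∨ A) ∧ (A → ¬¬B))   (eliminate →)
≡ (¬¬C ∧ ¬¬A) ∨ (¬¬¬C ∧ ¬A) ∨ ((¬¬¬B ∨ A) ∧ (¬A ∨ ¬¬B))   (eliminate →)
≡ (C ∧ ¬¬A) ∨ (¬¬¬C ∧ ¬A) ∨ ((¬¬¬B ∨ A) ∧ (¬A ∨ ¬¬B))   (double negation)
≡ (C ∧ A) ∨ (¬¬¬C ∧ ¬A) ∨ ((¬¬¬B ∨ A) ∧ (¬A ∨ ¬¬B))   (double negation)
≡ (C ∧ A) ∨ (¬C ∧ ¬A) ∨ ((¬¬¬B ∨ A) ∧ (¬A ∨ ¬¬B))   (double negation)
≡ (C ∧ A) ∨ (¬C ∧ ¬A) ∨ ((¬B ∨ A) ∧ (¬A ∨ ¬¬B))   (double negation)
≡ (C ∧ A) ∨ (¬C ∧ ¬A) ∨ ((¬B ∨ A) ∧ (¬A ∨ B))   (double negation)
≡ (C ∧ A) ∨ (¬C ∧ ¬A) ∨ (¬B ∧ ¬A) ∨ (¬B ∧ B) ∨ (A ∧ ¬A) ∨ (A ∧ B)   (distribute ∧ over ∨)
≡ (C ∧ A) ∨ (¬C ∧ ¬A) ∨ (¬B ∧ ¬A) ∨ (A ∧ B)   (simplify)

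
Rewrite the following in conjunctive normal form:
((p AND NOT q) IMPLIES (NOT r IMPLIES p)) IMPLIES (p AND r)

((p AND NOT q) IMPLIES (NOT r IMPLIES p)) IMPLIES (p AND r)
⇔ NOT ((p AND NOT q) IMPLIES (NOT r IMPLIES p)) OR (p AND r)   — eliminate IMPLIES
⇔ NOT (NOT (p AND NOT q) OR (NOT r IMPLIES p)) OR (p AND r)   — eliminate IMPLIES
⇔ NOT (NOT (p AND NOT q) OR NOT NOT r OR p) OR (p AND r)   — eliminate IMPLIES
⇔ (NOT NOT (p AND NOT q) AND NOT NOT NOT r AND NOT p) OR (p AND r)   — De Morgan
⇔ (p AND NOT q AND NOT NOT NOT r AND NOT p) OR (p AND r)   — double negation
⇔ (p AND NOT q AND NOT r AND NOT p) OR (p AND r)   — double negation
⇔ (p OR p) AND (p OR r) AND (NOT q OR p) AND (NOT q OR r) AND (NOT r OR p) AND (NOT r OR r) AND (NOT p OR p) AND (NOT p OR r)   — distribute OR over AND
⇔ p AND (NOT q OR r) AND (NOT p OR r)   — simplify

p AND (NOT q OR r) AND (NOT p OR r)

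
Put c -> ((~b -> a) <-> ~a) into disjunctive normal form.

c -> ((~b -> a) <-> ~a)
≡ ~c | ((~b -> a) <-> ~a)   [eliminate ->]
≡ ~c | (((~b -> a) -> ~a) & (~a -> (~b -> a)))   [eliminate <->]
≡ ~c | ((~(~b -> a) | ~a) & (~a -> (~b -> a)))   [eliminate ->]
≡ ~c | ((~(~~b | a) | ~a) & (~a -> (~b -> a)))   [eliminate ->]
≡ ~c | ((~(~~b | a) | ~a) & (~~a | (~b -> a)))   [eliminate ->]
≡ ~c | ((~(~~b | a) | ~a) & (~~a | ~~b | a))   [eliminate ->]
≡ ~c | (((~~~b & ~a) | ~a) & (~~a | ~~b | a))   [De Morgan]
≡ ~c | (((~b & ~a) | ~a) & (~~a | ~~b | a))   [double negation]
≡ ~c | (((~b & ~a) | ~a) & (a | ~~b | a))   [double negation]
≡ ~c | (((~b & ~a) | ~a) & (a | b | a))   [double negation]
≡ ~c | (~b & ~a & a) | (~b & ~a & b) | (~b & ~a & a) | (~a & a) | (~a & b) | (~a & a)   [distribute & over |]
≡ ~c | (~a & b)   [simplify]

~c | (~a & b)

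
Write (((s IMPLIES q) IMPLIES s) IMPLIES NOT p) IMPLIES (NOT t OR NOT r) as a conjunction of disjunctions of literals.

(((s IMPLIES q) IMPLIES s) IMPLIES NOT p) IMPLIES (NOT t OR NOT r)
⇔ NOT (((s IMPLIES q) IMPLIES s) IMPLIES NOT p) OR NOT t OR NOT r   [eliminate IMPLIES]
⇔ NOT (NOT ((s IMPLIES q) IMPLIES s) OR NOT p) OR NOT t OR NOT r   [eliminate IMPLIES]
⇔ NOT (NOT (NOT (s IMPLIES q) OR s) OR NOT p) OR NOT t OR NOT r   [eliminate IMPLIES]
⇔ NOT (NOT (NOT (NOT s OR q) OR s) OR NOT p) OR NOT t OR NOT r   [eliminate IMPLIES]
⇔ (NOT NOT (NOT (NOT s OR q) OR s) AND NOT NOT p) OR NOT t OR NOT r   [De Morgan]
⇔ ((NOT (NOT s OR q) OR s) AND NOT NOT p) OR NOT t OR NOT r   [double negation]
⇔ (((NOT NOT s AND NOT q) OR s) AND NOT NOT p) OR NOT t OR NOT r   [De Morgan]
⇔ (((s AND NOT q) OR s) AND NOT NOT p) OR NOT t OR NOT r   [double negation]
⇔ (((s AND NOT q) OR s) AND p) OR NOT t OR NOT r   [double negation]
⇔ (s OR s OR NOT t OR NOT r) AND (NOT q OR s OR NOT t OR NOT r) AND (p OR NOT t OR NOT r)   [distribute OR over AND]
⇔ (s OR NOT t OR NOT r) AND (p OR NOT t OR NOT r)   [simplify]

(s OR NOT t OR NOT r) AND (p OR NOT t OR NOT r)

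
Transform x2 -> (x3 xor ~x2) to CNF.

~x2 | x3

x2 -> (x3 xor ~x2)
≡ ~x2 | (x3 xor ~x2)   [eliminate ->]
≡ ~x2 | ((x3 | ~x2) & ~(x3 & ~x2))   [expand xor]
≡ ~x2 | ((x3 | ~x2) & (~x3 | ~~x2))   [De Morgan]
≡ ~x2 | ((x3 | ~x2) & (~x3 | x2))   [double negation]
≡ (~x2 | x3 | ~x2) & (~x2 | ~x3 | x2)   [distribute | over &]
≡ ~x2 | x3   [simplify]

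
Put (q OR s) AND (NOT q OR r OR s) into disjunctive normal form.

(q AND r) OR s

(q OR s) AND (NOT q OR r OR s)
⇔ (q AND NOT q) OR (q AND r) OR (q AND s) OR (s AND NOT q) OR (s AND r) OR (s AND s)   [distribute AND over OR]
⇔ (q AND r) OR s   [simplify]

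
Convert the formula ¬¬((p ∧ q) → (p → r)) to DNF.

¬¬((p ∧ q) → (p → r))
≡ ¬¬(¬(p ∧ q) ∨ (p → r))   [eliminate →]
≡ ¬¬(¬(p ∧ q) ∨ ¬p ∨ r)   [eliminate →]
≡ ¬(p ∧ q) ∨ ¬p ∨ r   [double negation]
≡ ¬p ∨ ¬q ∨ ¬p ∨ r   [De Morgan]
≡ ¬p ∨ ¬q ∨ r   [simplify]

¬p ∨ ¬q ∨ r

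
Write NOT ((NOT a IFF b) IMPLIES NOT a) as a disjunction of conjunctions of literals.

NOT ((NOT a IFF b) IMPLIES NOT a)
= NOT (NOT (NOT a IFF b) OR NOT a)   (eliminate IMPLIES)
= NOT (NOT ((NOT a IMPLIES b) AND (b IMPLIES NOT a)) OR NOT a)   (eliminate IFF)
= NOT (NOT ((NOT NOT a OR b) AND (b IMPLIES NOT a)) OR NOT a)   (eliminate IMPLIES)
= NOT (NOT ((NOT NOT a OR b) AND (NOT b OR NOT a)) OR NOT a)   (eliminate IMPLIES)
= NOT NOT ((NOT NOT a OR b) AND (NOT b OR NOT a)) AND NOT NOT a   (De Morgan)
= (NOT NOT a OR b) AND (NOT b OR NOT a) AND NOT NOT a   (double negation)
= (a OR b) AND (NOT b OR NOT a) AND NOT NOT a   (double negation)
= (a OR b) AND (NOT b OR NOT a) AND a   (double negation)
= (a AND NOT b AND a) OR (a AND NOT a AND a) OR (b AND NOT b AND a) OR (b AND NOT a AND a)   (distribute AND over OR)
= a AND NOT b   (simplify)

a AND NOT b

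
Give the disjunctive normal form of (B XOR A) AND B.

(B XOR A) AND B
≡ ((B AND NOT A) OR (NOT B AND A)) AND B
≡ (B AND NOT A AND B) OR (NOT B AND A AND B)
≡ B AND NOT A

B AND NOT A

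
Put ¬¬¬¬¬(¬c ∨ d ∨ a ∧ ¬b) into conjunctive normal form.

¬¬¬¬¬(¬c ∨ d ∨ a ∧ ¬b)
≡ ¬¬¬(¬c ∨ d ∨ a ∧ ¬b)   — double negation
≡ ¬(¬c ∨ d ∨ a ∧ ¬b)   — double negation
≡ ¬¬c ∧ ¬d ∧ ¬(a ∧ ¬b)   — De Morgan
≡ c ∧ ¬d ∧ ¬(a ∧ ¬b)   — double negation
≡ c ∧ ¬d ∧ (¬a ∨ ¬¬b)   — De Morgan
≡ c ∧ ¬d ∧ (¬a ∨ b)   — double negation

c ∧ ¬d ∧ (¬a ∨ b)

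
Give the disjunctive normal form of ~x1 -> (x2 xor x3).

~x1 -> (x2 xor x3)
≡ ~~x1 | (x2 xor x3)
≡ ~~x1 | (x2 & ~x3) | (~x2 & x3)
≡ x1 | (x2 & ~x3) | (~x2 & x3)

x1 | (x2 & ~x3) | (~x2 & x3)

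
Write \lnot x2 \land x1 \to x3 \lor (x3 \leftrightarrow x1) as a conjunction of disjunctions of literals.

\lnot x2 \land x1 \to x3 \lor (x3 \leftrightarrow x1)
≡ \lnot (\lnot x2 \land x1) \lor x3 \lor (x3 \leftrightarrow x1)   [eliminate \to]
≡ \lnot (\lnot x2 \land x1) \lor x3 \lor (x3 \to x1) \land (x1 \to x3)   [eliminate \leftrightarrow]
≡ \lnot (\lnot x2 \land x1) \lor x3 \lor (\lnot x3 \lor x1) \land (x1 \to x3)   [eliminate \to]
≡ \lnot (\lnot x2 \land x1) \lor x3 \lor (\lnot x3 \lor x1) \land (\lnot x1 \lor x3)   [eliminate \to]
≡ \lnot \lnot x2 \lor \lnot x1 \lor x3 \lor (\lnot x3 \lor x1) \land (\lnot x1 \lor x3)   [De Morgan]
≡ x2 \lor \lnot x1 \lor x3 \lor (\lnot x3 \lor x1) \land (\lnot x1 \lor x3)   [double negation]
≡ (x2 \lor \lnot x1 \lor x3 \lor \lnot x3 \lor x1) \land (x2 \lor \lnot x1 \lor x3 \lor \lnot x1 \lor x3)   [distribute \lor over \land]
≡ x2 \lor \lnot x1 \lor x3   [simplify]

x2 \lor \lnot x1 \lor x3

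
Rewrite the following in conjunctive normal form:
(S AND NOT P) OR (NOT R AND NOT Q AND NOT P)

(S OR NOT R) AND (S OR NOT Q) AND NOT P

(S AND NOT P) OR (NOT R AND NOT Q AND NOT P)
= (S OR NOT R) AND (S OR NOT Q) AND (S OR NOT P) AND (NOT P OR NOT R) AND (NOT P OR NOT Q) AND (NOT P OR NOT P)   (distribute OR over AND)
= (S OR NOT R) AND (S OR NOT Q) AND NOT P   (simplify)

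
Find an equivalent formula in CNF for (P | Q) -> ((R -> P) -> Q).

~P | Q

(P | Q) -> ((R -> P) -> Q)
≡ ~(P | Q) | ((R -> P) -> Q)   [eliminate ->]
≡ ~(P | Q) | ~(R -> P) | Q   [eliminate ->]
≡ ~(P | Q) | ~(~R | P) | Q   [eliminate ->]
≡ (~P & ~Q) | ~(~R | P) | Q   [De Morgan]
≡ (~P & ~Q) | (~~R & ~P) | Q   [De Morgan]
≡ (~P & ~Q) | (R & ~P) | Q   [double negation]
≡ (~P | R | Q) & (~P | ~P | Q) & (~Q | R | Q) & (~Q | ~P | Q)   [distribute | over &]
≡ ~P | Q   [simplify]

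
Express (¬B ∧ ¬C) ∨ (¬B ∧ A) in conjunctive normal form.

(¬B ∧ ¬C) ∨ (¬B ∧ A)
⇔ (¬B ∨ ¬B) ∧ (¬B ∨ A) ∧ (¬C ∨ ¬B) ∧ (¬C ∨ A)   — distribute ∨ over ∧
⇔ ¬B ∧ (¬C ∨ A)   — simplify

¬B ∧ (¬C ∨ A)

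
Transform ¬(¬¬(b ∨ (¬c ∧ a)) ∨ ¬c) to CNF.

¬b ∧ c

¬(¬¬(b ∨ (¬c ∧ a)) ∨ ¬c)
⇔ ¬¬¬(b ∨ (¬c ∧ a)) ∧ ¬¬c   (De Morgan)
⇔ ¬(b ∨ (¬c ∧ a)) ∧ ¬¬c   (double negation)
⇔ ¬b ∧ ¬(¬c ∧ a) ∧ ¬¬c   (De Morgan)
⇔ ¬b ∧ (¬¬c ∨ ¬a) ∧ ¬¬c   (De Morgan)
⇔ ¬b ∧ (c ∨ ¬a) ∧ ¬¬c   (double negation)
⇔ ¬b ∧ (c ∨ ¬a) ∧ c   (double negation)
⇔ ¬b ∧ c   (simplify)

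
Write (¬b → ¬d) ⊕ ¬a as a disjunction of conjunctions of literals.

(¬b → ¬d) ⊕ ¬a
⇔ ((¬b → ¬d) ∧ ¬¬a) ∨ (¬(¬b → ¬d) ∧ ¬a)   [expand ⊕]
⇔ ((¬¬b ∨ ¬d) ∧ ¬¬a) ∨ (¬(¬b → ¬d) ∧ ¬a)   [eliminate →]
⇔ ((¬¬b ∨ ¬d) ∧ ¬¬a) ∨ (¬(¬¬b ∨ ¬d) ∧ ¬a)   [eliminate →]
⇔ ((b ∨ ¬d) ∧ ¬¬a) ∨ (¬(¬¬b ∨ ¬d) ∧ ¬a)   [double negation]
⇔ ((b ∨ ¬d) ∧ a) ∨ (¬(¬¬b ∨ ¬d) ∧ ¬a)   [double negation]
⇔ ((b ∨ ¬d) ∧ a) ∨ (¬¬¬b ∧ ¬¬d ∧ ¬a)   [De Morgan]
⇔ ((b ∨ ¬d) ∧ a) ∨ (¬b ∧ ¬¬d ∧ ¬a)   [double negation]
⇔ ((b ∨ ¬d) ∧ a) ∨ (¬b ∧ d ∧ ¬a)   [double negation]
⇔ (b ∧ a) ∨ (¬d ∧ a) ∨ (¬b ∧ d ∧ ¬a)   [distribute ∧ over ∨]

(b ∧ a) ∨ (¬d ∧ a) ∨ (¬b ∧ d ∧ ¬a)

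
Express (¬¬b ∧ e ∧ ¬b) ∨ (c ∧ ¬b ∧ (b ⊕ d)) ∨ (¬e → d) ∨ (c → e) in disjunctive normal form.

e ∨ d ∨ ¬c

(¬¬b ∧ e ∧ ¬b) ∨ (c ∧ ¬b ∧ (b ⊕ d)) ∨ (¬e → d) ∨ (c → e)
= (¬¬b ∧ e ∧ ¬b) ∨ (c ∧ ¬b ∧ ((b ∧ ¬d) ∨ (¬b ∧ d))) ∨ (¬e → d) ∨ (c → e)   — expand ⊕
= (¬¬b ∧ e ∧ ¬b) ∨ (c ∧ ¬b ∧ ((b ∧ ¬d) ∨ (¬b ∧ d))) ∨ ¬¬e ∨ d ∨ (c → e)   — eliminate →
= (¬¬b ∧ e ∧ ¬b) ∨ (c ∧ ¬b ∧ ((b ∧ ¬d) ∨ (¬b ∧ d))) ∨ ¬¬e ∨ d ∨ ¬c ∨ e   — eliminate →
= (b ∧ e ∧ ¬b) ∨ (c ∧ ¬b ∧ ((b ∧ ¬d) ∨ (¬b ∧ d))) ∨ ¬¬e ∨ d ∨ ¬c ∨ e   — double negation
= (b ∧ e ∧ ¬b) ∨ (c ∧ ¬b ∧ ((b ∧ ¬d) ∨ (¬b ∧ d))) ∨ e ∨ d ∨ ¬c ∨ e   — double negation
= (b ∧ e ∧ ¬b) ∨ (c ∧ ¬b ∧ b ∧ ¬d) ∨ (c ∧ ¬b ∧ ¬b ∧ d) ∨ e ∨ d ∨ ¬c ∨ e   — distribute ∧ over ∨
= e ∨ d ∨ ¬c   — simplify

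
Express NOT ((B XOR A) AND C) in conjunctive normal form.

(NOT B OR A OR NOT C) AND (NOT A OR B OR NOT C)

NOT ((B XOR A) AND C)
≡ NOT ((B OR A) AND NOT (B AND A) AND C)
≡ NOT (B OR A) OR NOT NOT (B AND A) OR NOT C
≡ (NOT B AND NOT A) OR NOT NOT (B AND A) OR NOT C
≡ (NOT B AND NOT A) OR (B AND A) OR NOT C
≡ (NOT B OR B OR NOT C) AND (NOT B OR A OR NOT C) AND (NOT A OR B OR NOT C) AND (NOT A OR A OR NOT C)
≡ (NOT B OR A OR NOT C) AND (NOT A OR B OR NOT C)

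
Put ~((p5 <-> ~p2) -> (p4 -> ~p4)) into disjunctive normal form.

~((p5 <-> ~p2) -> (p4 -> ~p4))
≡ ~(~(p5 <-> ~p2) | (p4 -> ~p4))   (eliminate ->)
≡ ~(~((p5 -> ~p2) & (~p2 -> p5)) | (p4 -> ~p4))   (eliminate <->)
≡ ~(~((~p5 | ~p2) & (~p2 -> p5)) | (p4 -> ~p4))   (eliminate ->)
≡ ~(~((~p5 | ~p2) & (~~p2 | p5)) | (p4 -> ~p4))   (eliminate ->)
≡ ~(~((~p5 | ~p2) & (~~p2 | p5)) | ~p4 | ~p4)   (eliminate ->)
≡ ~~((~p5 | ~p2) & (~~p2 | p5)) & ~~p4 & ~~p4   (De Morgan)
≡ (~p5 | ~p2) & (~~p2 | p5) & ~~p4 & ~~p4   (double negation)
≡ (~p5 | ~p2) & (p2 | p5) & ~~p4 & ~~p4   (double negation)
≡ (~p5 | ~p2) & (p2 | p5) & p4 & ~~p4   (double negation)
≡ (~p5 | ~p2) & (p2 | p5) & p4 & p4   (double negation)
≡ (~p5 & p2 & p4 & p4) | (~p5 & p5 & p4 & p4) | (~p2 & p2 & p4 & p4) | (~p2 & p5 & p4 & p4)   (distribute & over |)
≡ (~p5 & p2 & p4) | (~p2 & p5 & p4)   (simplify)

(~p5 & p2 & p4) | (~p2 & p5 & p4)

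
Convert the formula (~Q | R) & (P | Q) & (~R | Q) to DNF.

(~Q | R) & (P | Q) & (~R | Q)
⇔ (~Q & P & ~R) | (~Q & P & Q) | (~Q & Q & ~R) | (~Q & Q & Q) | (R & P & ~R) | (R & P & Q) | (R & Q & ~R) | (R & Q & Q)
⇔ (~Q & P & ~R) | (R & Q)

(~Q & P & ~R) | (R & Q)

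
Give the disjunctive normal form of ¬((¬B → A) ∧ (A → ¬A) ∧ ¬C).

(¬B ∧ ¬A) ∨ A ∨ C

¬((¬B → A) ∧ (A → ¬A) ∧ ¬C)
⇔ ¬((¬¬B ∨ A) ∧ (A → ¬A) ∧ ¬C)   [eliminate →]
⇔ ¬((¬¬B ∨ A) ∧ (¬A ∨ ¬A) ∧ ¬C)   [eliminate →]
⇔ ¬(¬¬B ∨ A) ∨ ¬(¬A ∨ ¬A) ∨ ¬¬C   [De Morgan]
⇔ (¬¬¬B ∧ ¬A) ∨ ¬(¬A ∨ ¬A) ∨ ¬¬C   [De Morgan]
⇔ (¬B ∧ ¬A) ∨ ¬(¬A ∨ ¬A) ∨ ¬¬C   [double negation]
⇔ (¬B ∧ ¬A) ∨ (¬¬A ∧ ¬¬A) ∨ ¬¬C   [De Morgan]
⇔ (¬B ∧ ¬A) ∨ (A ∧ ¬¬A) ∨ ¬¬C   [double negation]
⇔ (¬B ∧ ¬A) ∨ (A ∧ A) ∨ ¬¬C   [double negation]
⇔ (¬B ∧ ¬A) ∨ (A ∧ A) ∨ C   [double negation]
⇔ (¬B ∧ ¬A) ∨ A ∨ C   [simplify]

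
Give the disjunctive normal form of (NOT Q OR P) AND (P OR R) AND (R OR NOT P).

(NOT Q AND R) OR (P AND R)

(NOT Q OR P) AND (P OR R) AND (R OR NOT P)
⇔ (NOT Q AND P AND R) OR (NOT Q AND P AND NOT P) OR (NOT Q AND R AND R) OR (NOT Q AND R AND NOT P) OR (P AND P AND R) OR (P AND P AND NOT P) OR (P AND R AND R) OR (P AND R AND NOT P)   — distribute AND over OR
⇔ (NOT Q AND R) OR (P AND R)   — simplify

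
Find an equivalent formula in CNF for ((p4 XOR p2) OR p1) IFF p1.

((p4 XOR p2) OR p1) IFF p1
≡ (((p4 XOR p2) OR p1) IMPLIES p1) AND (p1 IMPLIES ((p4 XOR p2) OR p1))   (eliminate IFF)
≡ (NOT ((p4 XOR p2) OR p1) OR p1) AND (p1 IMPLIES ((p4 XOR p2) OR p1))   (eliminate IMPLIES)
≡ (NOT (((p4 OR p2) AND NOT (p4 AND p2)) OR p1) OR p1) AND (p1 IMPLIES ((p4 XOR p2) OR p1))   (expand XOR)
≡ (NOT (((p4 OR p2) AND NOT (p4 AND p2)) OR p1) OR p1) AND (NOT p1 OR (p4 XOR p2) OR p1)   (eliminate IMPLIES)
≡ (NOT (((p4 OR p2) AND NOT (p4 AND p2)) OR p1) OR p1) AND (NOT p1 OR ((p4 OR p2) AND NOT (p4 AND p2)) OR p1)   (expand XOR)
≡ ((NOT ((p4 OR p2) AND NOT (p4 AND p2)) AND NOT p1) OR p1) AND (NOT p1 OR ((p4 OR p2) AND NOT (p4 AND p2)) OR p1)   (De Morgan)
≡ (((NOT (p4 OR p2) OR NOT NOT (p4 AND p2)) AND NOT p1) OR p1) AND (NOT p1 OR ((p4 OR p2) AND NOT (p4 AND p2)) OR p1)   (De Morgan)
≡ ((((NOT p4 AND NOT p2) OR NOT NOT (p4 AND p2)) AND NOT p1) OR p1) AND (NOT p1 OR ((p4 OR p2) AND NOT (p4 AND p2)) OR p1)   (De Morgan)
≡ ((((NOT p4 AND NOT p2) OR (p4 AND p2)) AND NOT p1) OR p1) AND (NOT p1 OR ((p4 OR p2) AND NOT (p4 AND p2)) OR p1)   (double negation)
≡ ((((NOT p4 AND NOT p2) OR (p4 AND p2)) AND NOT p1) OR p1) AND (NOT p1 OR ((p4 OR p2) AND (NOT p4 OR NOT p2)) OR p1)   (De Morgan)
≡ (NOT p4 OR p4 OR p1) AND (NOT p4 OR p2 OR p1) AND (NOT p2 OR p4 OR p1) AND (NOT p2 OR p2 OR p1) AND (NOT p1 OR p1) AND (NOT p1 OR p4 OR p2 OR p1) AND (NOT p1 OR NOT p4 OR NOT p2 OR p1)   (distribute OR over AND)
≡ (NOT p4 OR p2 OR p1) AND (NOT p2 OR p4 OR p1)   (simplify)

(NOT p4 OR p2 OR p1) AND (NOT p2 OR p4 OR p1)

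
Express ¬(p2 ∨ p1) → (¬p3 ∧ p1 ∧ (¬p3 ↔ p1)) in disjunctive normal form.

¬(p2 ∨ p1) → (¬p3 ∧ p1 ∧ (¬p3 ↔ p1))
⇔ ¬¬(p2 ∨ p1) ∨ (¬p3 ∧ p1 ∧ (¬p3 ↔ p1))
⇔ ¬¬(p2 ∨ p1) ∨ (¬p3 ∧ p1 ∧ (¬p3 → p1) ∧ (p1 → ¬p3))
⇔ ¬¬(p2 ∨ p1) ∨ (¬p3 ∧ p1 ∧ (¬¬p3 ∨ p1) ∧ (p1 → ¬p3))
⇔ ¬¬(p2 ∨ p1) ∨ (¬p3 ∧ p1 ∧ (¬¬p3 ∨ p1) ∧ (¬p1 ∨ ¬p3))
⇔ p2 ∨ p1 ∨ (¬p3 ∧ p1 ∧ (¬¬p3 ∨ p1) ∧ (¬p1 ∨ ¬p3))
⇔ p2 ∨ p1 ∨ (¬p3 ∧ p1 ∧ (p3 ∨ p1) ∧ (¬p1 ∨ ¬p3))
⇔ p2 ∨ p1 ∨ (¬p3 ∧ p1 ∧ p3 ∧ ¬p1) ∨ (¬p3 ∧ p1 ∧ p3 ∧ ¬p3) ∨ (¬p3 ∧ p1 ∧ p1 ∧ ¬p1) ∨ (¬p3 ∧ p1 ∧ p1 ∧ ¬p3)
⇔ p2 ∨ p1

p2 ∨ p1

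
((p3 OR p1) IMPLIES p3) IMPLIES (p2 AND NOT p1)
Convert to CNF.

((p3 OR p1) IMPLIES p3) IMPLIES (p2 AND NOT p1)
≡ NOT ((p3 OR p1) IMPLIES p3) OR (p2 AND NOT p1)   [eliminate IMPLIES]
≡ NOT (NOT (p3 OR p1) OR p3) OR (p2 AND NOT p1)   [eliminate IMPLIES]
≡ (NOT NOT (p3 OR p1) AND NOT p3) OR (p2 AND NOT p1)   [De Morgan]
≡ ((p3 OR p1) AND NOT p3) OR (p2 AND NOT p1)   [double negation]
≡ (p3 OR p1 OR p2) AND (p3 OR p1 OR NOT p1) AND (NOT p3 OR p2) AND (NOT p3 OR NOT p1)   [distribute OR over AND]
≡ (p3 OR p1 OR p2) AND (NOT p3 OR p2) AND (NOT p3 OR NOT p1)   [simplify]

(p3 OR p1 OR p2) AND (NOT p3 OR p2) AND (NOT p3 OR NOT p1)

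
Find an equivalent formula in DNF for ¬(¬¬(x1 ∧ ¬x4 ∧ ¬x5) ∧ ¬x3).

¬x1 ∨ x4 ∨ x5 ∨ x3

¬(¬¬(x1 ∧ ¬x4 ∧ ¬x5) ∧ ¬x3)
≡ ¬¬¬(x1 ∧ ¬x4 ∧ ¬x5) ∨ ¬¬x3   [De Morgan]
≡ ¬(x1 ∧ ¬x4 ∧ ¬x5) ∨ ¬¬x3   [double negation]
≡ ¬x1 ∨ ¬¬x4 ∨ ¬¬x5 ∨ ¬¬x3   [De Morgan]
≡ ¬x1 ∨ x4 ∨ ¬¬x5 ∨ ¬¬x3   [double negation]
≡ ¬x1 ∨ x4 ∨ x5 ∨ ¬¬x3   [double negation]
≡ ¬x1 ∨ x4 ∨ x5 ∨ x3   [double negation]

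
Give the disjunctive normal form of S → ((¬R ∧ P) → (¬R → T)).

S → ((¬R ∧ P) → (¬R → T))
≡ ¬S ∨ ((¬R ∧ P) → (¬R → T))   [eliminate →]
≡ ¬S ∨ ¬(¬R ∧ P) ∨ (¬R → T)   [eliminate →]
≡ ¬S ∨ ¬(¬R ∧ P) ∨ ¬¬R ∨ T   [eliminate →]
≡ ¬S ∨ ¬¬R ∨ ¬P ∨ ¬¬R ∨ T   [De Morgan]
≡ ¬S ∨ R ∨ ¬P ∨ ¬¬R ∨ T   [double negation]
≡ ¬S ∨ R ∨ ¬P ∨ R ∨ T   [double negation]
≡ ¬S ∨ R ∨ ¬P ∨ T   [simplify]

¬S ∨ R ∨ ¬P ∨ T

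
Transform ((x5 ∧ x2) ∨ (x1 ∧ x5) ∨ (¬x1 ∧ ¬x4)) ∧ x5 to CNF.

(x2 ∨ x1 ∨ ¬x4) ∧ x5

((x5 ∧ x2) ∨ (x1 ∧ x5) ∨ (¬x1 ∧ ¬x4)) ∧ x5
⇔ (x5 ∨ x1 ∨ ¬x1) ∧ (x5 ∨ x1 ∨ ¬x4) ∧ (x5 ∨ x5 ∨ ¬x1) ∧ (x5 ∨ x5 ∨ ¬x4) ∧ (x2 ∨ x1 ∨ ¬x1) ∧ (x2 ∨ x1 ∨ ¬x4) ∧ (x2 ∨ x5 ∨ ¬x1) ∧ (x2 ∨ x5 ∨ ¬x4) ∧ x5   (distribute ∨ over ∧)
⇔ (x2 ∨ x1 ∨ ¬x4) ∧ x5   (simplify)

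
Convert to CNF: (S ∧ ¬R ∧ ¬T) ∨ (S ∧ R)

(S ∧ ¬R ∧ ¬T) ∨ (S ∧ R)
≡ (S ∨ S) ∧ (S ∨ R) ∧ (¬R ∨ S) ∧ (¬R ∨ R) ∧ (¬T ∨ S) ∧ (¬T ∨ R)   (distribute ∨ over ∧)
≡ S ∧ (¬T ∨ R)   (simplify)

S ∧ (¬T ∨ R)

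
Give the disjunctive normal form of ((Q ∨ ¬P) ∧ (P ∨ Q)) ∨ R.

Q ∨ R

((Q ∨ ¬P) ∧ (P ∨ Q)) ∨ R
⇔ (Q ∧ P) ∨ (Q ∧ Q) ∨ (¬P ∧ P) ∨ (¬P ∧ Q) ∨ R
⇔ Q ∨ R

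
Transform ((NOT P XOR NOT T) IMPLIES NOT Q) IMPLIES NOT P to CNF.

(NOT P OR NOT T) AND (Q OR NOT P)

((NOT P XOR NOT T) IMPLIES NOT Q) IMPLIES NOT P
≡ NOT ((NOT P XOR NOT T) IMPLIES NOT Q) OR NOT P   — eliminate IMPLIES
≡ NOT (NOT (NOT P XOR NOT T) OR NOT Q) OR NOT P   — eliminate IMPLIES
≡ NOT (NOT ((NOT P OR NOT T) AND NOT (NOT P AND NOT T)) OR NOT Q) OR NOT P   — expand XOR
≡ (NOT NOT ((NOT P OR NOT T) AND NOT (NOT P AND NOT T)) AND NOT NOT Q) OR NOT P   — De Morgan
≡ ((NOT P OR NOT T) AND NOT (NOT P AND NOT T) AND NOT NOT Q) OR NOT P   — double negation
≡ ((NOT P OR NOT T) AND (NOT NOT P OR NOT NOT T) AND NOT NOT Q) OR NOT P   — De Morgan
≡ ((NOT P OR NOT T) AND (P OR NOT NOT T) AND NOT NOT Q) OR NOT P   — double negation
≡ ((NOT P OR NOT T) AND (P OR T) AND NOT NOT Q) OR NOT P   — double negation
≡ ((NOT P OR NOT T) AND (P OR T) AND Q) OR NOT P   — double negation
≡ (NOT P OR NOT T OR NOT P) AND (P OR T OR NOT P) AND (Q OR NOT P)   — distribute OR over AND
≡ (NOT P OR NOT T) AND (Q OR NOT P)   — simplify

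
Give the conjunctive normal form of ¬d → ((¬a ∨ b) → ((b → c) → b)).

¬d → ((¬a ∨ b) → ((b → c) → b))
≡ ¬¬d ∨ ((¬a ∨ b) → ((b → c) → b))
≡ ¬¬d ∨ ¬(¬a ∨ b) ∨ ((b → c) → b)
≡ ¬¬d ∨ ¬(¬a ∨ b) ∨ ¬(b → c) ∨ b
≡ ¬¬d ∨ ¬(¬a ∨ b) ∨ ¬(¬b ∨ c) ∨ b
≡ d ∨ ¬(¬a ∨ b) ∨ ¬(¬b ∨ c) ∨ b
≡ d ∨ (¬¬a ∧ ¬b) ∨ ¬(¬b ∨ c) ∨ b
≡ d ∨ (a ∧ ¬b) ∨ ¬(¬b ∨ c) ∨ b
≡ d ∨ (a ∧ ¬b) ∨ (¬¬b ∧ ¬c) ∨ b
≡ d ∨ (a ∧ ¬b) ∨ (b ∧ ¬c) ∨ b
≡ (d ∨ a ∨ b ∨ b) ∧ (d ∨ a ∨ ¬c ∨ b) ∧ (d ∨ ¬b ∨ b ∨ b) ∧ (d ∨ ¬b ∨ ¬c ∨ b)
≡ d ∨ a ∨ b

d ∨ a ∨ b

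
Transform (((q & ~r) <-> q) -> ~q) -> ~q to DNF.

(q & ~r) | ~q

(((q & ~r) <-> q) -> ~q) -> ~q
≡ ~(((q & ~r) <-> q) -> ~q) | ~q   [eliminate ->]
≡ ~(~((q & ~r) <-> q) | ~q) | ~q   [eliminate ->]
≡ ~(~(((q & ~r) -> q) & (q -> (q & ~r))) | ~q) | ~q   [eliminate <->]
≡ ~(~((~(q & ~r) | q) & (q -> (q & ~r))) | ~q) | ~q   [eliminate ->]
≡ ~(~((~(q & ~r) | q) & (~q | (q & ~r))) | ~q) | ~q   [eliminate ->]
≡ (~~((~(q & ~r) | q) & (~q | (q & ~r))) & ~~q) | ~q   [De Morgan]
≡ ((~(q & ~r) | q) & (~q | (q & ~r)) & ~~q) | ~q   [double negation]
≡ ((~q | ~~r | q) & (~q | (q & ~r)) & ~~q) | ~q   [De Morgan]
≡ ((~q | r | q) & (~q | (q & ~r)) & ~~q) | ~q   [double negation]
≡ ((~q | r | q) & (~q | (q & ~r)) & q) | ~q   [double negation]
≡ (~q & ~q & q) | (~q & q & ~r & q) | (r & ~q & q) | (r & q & ~r & q) | (q & ~q & q) | (q & q & ~r & q) | ~q   [distribute & over |]
≡ (q & ~r) | ~q   [simplify]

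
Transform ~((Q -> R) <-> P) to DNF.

~((Q -> R) <-> P)
= ~(((Q -> R) -> P) & (P -> (Q -> R)))
= ~((~(Q -> R) | P) & (P -> (Q -> R)))
= ~((~(~Q | R) | P) & (P -> (Q -> R)))
= ~((~(~Q | R) | P) & (~P | (Q -> R)))
= ~((~(~Q | R) | P) & (~P | ~Q | R))
= ~(~(~Q | R) | P) | ~(~P | ~Q | R)
= (~~(~Q | R) & ~P) | ~(~P | ~Q | R)
= ((~Q | R) & ~P) | ~(~P | ~Q | R)
= ((~Q | R) & ~P) | (~~P & ~~Q & ~R)
= ((~Q | R) & ~P) | (P & ~~Q & ~R)
= ((~Q | R) & ~P) | (P & Q & ~R)
= (~Q & ~P) | (R & ~P) | (P & Q & ~R)

(~Q & ~P) | (R & ~P) | (P & Q & ~R)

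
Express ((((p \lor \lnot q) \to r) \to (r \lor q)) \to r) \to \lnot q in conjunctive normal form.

\lnot r \lor \lnot q

((((p \lor \lnot q) \to r) \to (r \lor q)) \to r) \to \lnot q
≡ \lnot ((((p \lor \lnot q) \to r) \to (r \lor q)) \to r) \lor \lnot q
≡ \lnot (\lnot (((p \lor \lnot q) \to r) \to (r \lor q)) \lor r) \lor \lnot q
≡ \lnot (\lnot (\lnot ((p \lor \lnot q) \to r) \lor r \lor q) \lor r) \lor \lnot q
≡ \lnot (\lnot (\lnot (\lnot (p \lor \lnot q) \lor r) \lor r \lor q) \lor r) \lor \lnot q
≡ (\lnot \lnot (\lnot (\lnot (p \lor \lnot q) \lor r) \lor r \lor q) \land \lnot r) \lor \lnot q
≡ ((\lnot (\lnot (p \lor \lnot q) \lor r) \lor r \lor q) \land \lnot r) \lor \lnot q
≡ (((\lnot \lnot (p \lor \lnot q) \land \lnot r) \lor r \lor q) \land \lnot r) \lor \lnot q
≡ ((((p \lor \lnot q) \land \lnot r) \lor r \lor q) \land \lnot r) \lor \lnot q
≡ (p \lor \lnot q \lor r \lor q \lor \lnot q) \land (\lnot r \lor r \lor q \lor \lnot q) \land (\lnot r \lor \lnot q)
≡ \lnot r \lor \lnot q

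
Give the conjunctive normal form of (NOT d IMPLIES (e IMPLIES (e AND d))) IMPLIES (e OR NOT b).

e OR NOT b

(NOT d IMPLIES (e IMPLIES (e AND d))) IMPLIES (e OR NOT b)
≡ NOT (NOT d IMPLIES (e IMPLIES (e AND d))) OR e OR NOT b   — eliminate IMPLIES
≡ NOT (NOT NOT d OR (e IMPLIES (e AND d))) OR e OR NOT b   — eliminate IMPLIES
≡ NOT (NOT NOT d OR NOT e OR (e AND d)) OR e OR NOT b   — eliminate IMPLIES
≡ (NOT NOT NOT d AND NOT NOT e AND NOT (e AND d)) OR e OR NOT b   — De Morgan
≡ (NOT d AND NOT NOT e AND NOT (e AND d)) OR e OR NOT b   — double negation
≡ (NOT d AND e AND NOT (e AND d)) OR e OR NOT b   — double negation
≡ (NOT d AND e AND (NOT e OR NOT d)) OR e OR NOT b   — De Morgan
≡ (NOT d OR e OR NOT b) AND (e OR e OR NOT b) AND (NOT e OR NOT d OR e OR NOT b)   — distribute OR over AND
≡ e OR NOT b   — simplify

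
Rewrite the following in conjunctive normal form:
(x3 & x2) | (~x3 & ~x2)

(x3 | ~x2) & (x2 | ~x3)

(x3 & x2) | (~x3 & ~x2)
≡ (x3 | ~x3) & (x3 | ~x2) & (x2 | ~x3) & (x2 | ~x2)   (distribute | over &)
≡ (x3 | ~x2) & (x2 | ~x3)   (simplify)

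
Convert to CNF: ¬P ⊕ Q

(¬P ∨ Q) ∧ (P ∨ ¬Q)

¬P ⊕ Q
⇔ (¬P ∨ Q) ∧ ¬(¬P ∧ Q)   [expand ⊕]
⇔ (¬P ∨ Q) ∧ (¬¬P ∨ ¬Q)   [De Morgan]
⇔ (¬P ∨ Q) ∧ (P ∨ ¬Q)   [double negation]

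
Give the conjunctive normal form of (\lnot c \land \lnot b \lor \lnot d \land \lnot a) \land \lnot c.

(\lnot c \land \lnot b \lor \lnot d \land \lnot a) \land \lnot c
≡ (\lnot c \lor \lnot d) \land (\lnot c \lor \lnot a) \land (\lnot b \lor \lnot d) \land (\lnot b \lor \lnot a) \land \lnot c   [distribute \lor over \land]
≡ (\lnot b \lor \lnot d) \land (\lnot b \lor \lnot a) \land \lnot c   [simplify]

(\lnot b \lor \lnot d) \land (\lnot b \lor \lnot a) \land \lnot c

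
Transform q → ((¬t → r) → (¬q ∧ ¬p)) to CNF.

(¬q ∨ ¬t) ∧ (¬q ∨ ¬r)

q → ((¬t → r) → (¬q ∧ ¬p))
≡ ¬q ∨ ((¬t → r) → (¬q ∧ ¬p))   [eliminate →]
≡ ¬q ∨ ¬(¬t → r) ∨ (¬q ∧ ¬p)   [eliminate →]
≡ ¬q ∨ ¬(¬¬t ∨ r) ∨ (¬q ∧ ¬p)   [eliminate →]
≡ ¬q ∨ (¬¬¬t ∧ ¬r) ∨ (¬q ∧ ¬p)   [De Morgan]
≡ ¬q ∨ (¬t ∧ ¬r) ∨ (¬q ∧ ¬p)   [double negation]
≡ (¬q ∨ ¬t ∨ ¬q) ∧ (¬q ∨ ¬t ∨ ¬p) ∧ (¬q ∨ ¬r ∨ ¬q) ∧ (¬q ∨ ¬r ∨ ¬p)   [distribute ∨ over ∧]
≡ (¬q ∨ ¬t) ∧ (¬q ∨ ¬r)   [simplify]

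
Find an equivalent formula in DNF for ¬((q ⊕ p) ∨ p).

¬((q ⊕ p) ∨ p)
≡ ¬((q ∧ ¬p) ∨ (¬q ∧ p) ∨ p)   [expand ⊕]
≡ ¬(q ∧ ¬p) ∧ ¬(¬q ∧ p) ∧ ¬p   [De Morgan]
≡ (¬q ∨ ¬¬p) ∧ ¬(¬q ∧ p) ∧ ¬p   [De Morgan]
≡ (¬q ∨ p) ∧ ¬(¬q ∧ p) ∧ ¬p   [double negation]
≡ (¬q ∨ p) ∧ (¬¬q ∨ ¬p) ∧ ¬p   [De Morgan]
≡ (¬q ∨ p) ∧ (q ∨ ¬p) ∧ ¬p   [double negation]
≡ (¬q ∧ q ∧ ¬p) ∨ (¬q ∧ ¬p ∧ ¬p) ∨ (p ∧ q ∧ ¬p) ∨ (p ∧ ¬p ∧ ¬p)   [distribute ∧ over ∨]
≡ ¬q ∧ ¬p   [simplify]

¬q ∧ ¬p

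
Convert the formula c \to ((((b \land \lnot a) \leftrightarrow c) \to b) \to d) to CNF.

(\lnot c \lor b \lor d) \land (\lnot c \lor \lnot a \lor d) \land (\lnot c \lor \lnot b \lor d)

c \to ((((b \land \lnot a) \leftrightarrow c) \to b) \to d)
= \lnot c \lor ((((b \land \lnot a) \leftrightarrow c) \to b) \to d)   [eliminate \to]
= \lnot c \lor \lnot (((b \land \lnot a) \leftrightarrow c) \to b) \lor d   [eliminate \to]
= \lnot c \lor \lnot (\lnot ((b \land \lnot a) \leftrightarrow c) \lor b) \lor d   [eliminate \to]
= \lnot c \lor \lnot (\lnot (((b \land \lnot a) \to c) \land (c \to (b \land \lnot a))) \lor b) \lor d   [eliminate \leftrightarrow]
= \lnot c \lor \lnot (\lnot ((\lnot (b \land \lnot a) \lor c) \land (c \to (b \land \lnot a))) \lor b) \lor d   [eliminate \to]
= \lnot c \lor \lnot (\lnot ((\lnot (b \land \lnot a) \lor c) \land (\lnot c \lor (b \land \lnot a))) \lor b) \lor d   [eliminate \to]
= \lnot c \lor (\lnot \lnot ((\lnot (b \land \lnot a) \lor c) \land (\lnot c \lor (b \land \lnot a))) \land \lnot b) \lor d   [De Morgan]
= \lnot c \lor ((\lnot (b \land \lnot a) \lor c) \land (\lnot c \lor (b \land \lnot a)) \land \lnot b) \lor d   [double negation]
= \lnot c \lor ((\lnot b \lor \lnot \lnot a \lor c) \land (\lnot c \lor (b \land \lnot a)) \land \lnot b) \lor d   [De Morgan]
= \lnot c \lor ((\lnot b \lor a \lor c) \land (\lnot c \lor (b \land \lnot a)) \land \lnot b) \lor d   [double negation]
= (\lnot c \lor \lnot b \lor a \lor c \lor d) \land (\lnot c \lor \lnot c \lor b \lor d) \land (\lnot c \lor \lnot c \lor \lnot a \lor d) \land (\lnot c \lor \lnot b \lor d)   [distribute \lor over \land]
= (\lnot c \lor b \lor d) \land (\lnot c \lor \lnot a \lor d) \land (\lnot c \lor \lnot b \lor d)   [simplify]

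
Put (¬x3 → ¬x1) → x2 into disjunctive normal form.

(¬x3 → ¬x1) → x2
≡ ¬(¬x3 → ¬x1) ∨ x2   (eliminate →)
≡ ¬(¬¬x3 ∨ ¬x1) ∨ x2   (eliminate →)
≡ (¬¬¬x3 ∧ ¬¬x1) ∨ x2   (De Morgan)
≡ (¬x3 ∧ ¬¬x1) ∨ x2   (double negation)
≡ (¬x3 ∧ x1) ∨ x2   (double negation)

(¬x3 ∧ x1) ∨ x2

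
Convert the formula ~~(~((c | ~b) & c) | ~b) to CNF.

~~(~((c | ~b) & c) | ~b)
≡ ~((c | ~b) & c) | ~b   [double negation]
≡ ~(c | ~b) | ~c | ~b   [De Morgan]
≡ (~c & ~~b) | ~c | ~b   [De Morgan]
≡ (~c & b) | ~c | ~b   [double negation]
≡ (~c | ~c | ~b) & (b | ~c | ~b)   [distribute | over &]
≡ ~c | ~b   [simplify]

~c | ~b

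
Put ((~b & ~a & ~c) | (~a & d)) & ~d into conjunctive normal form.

(~b | d) & ~a & (~c | d) & ~d

((~b & ~a & ~c) | (~a & d)) & ~d
⇔ (~b | ~a) & (~b | d) & (~a | ~a) & (~a | d) & (~c | ~a) & (~c | d) & ~d   [distribute | over &]
⇔ (~b | d) & ~a & (~c | d) & ~d   [simplify]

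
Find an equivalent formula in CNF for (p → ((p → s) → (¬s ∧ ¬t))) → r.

(p ∨ r) ∧ (¬p ∨ s ∨ r) ∧ (s ∨ t ∨ r)

(p → ((p → s) → (¬s ∧ ¬t))) → r
≡ ¬(p → ((p → s) → (¬s ∧ ¬t))) ∨ r
≡ ¬(¬p ∨ ((p → s) → (¬s ∧ ¬t))) ∨ r
≡ ¬(¬p ∨ ¬(p → s) ∨ (¬s ∧ ¬t)) ∨ r
≡ ¬(¬p ∨ ¬(¬p ∨ s) ∨ (¬s ∧ ¬t)) ∨ r
≡ (¬¬p ∧ ¬¬(¬p ∨ s) ∧ ¬(¬s ∧ ¬t)) ∨ r
≡ (p ∧ ¬¬(¬p ∨ s) ∧ ¬(¬s ∧ ¬t)) ∨ r
≡ (p ∧ (¬p ∨ s) ∧ ¬(¬s ∧ ¬t)) ∨ r
≡ (p ∧ (¬p ∨ s) ∧ (¬¬s ∨ ¬¬t)) ∨ r
≡ (p ∧ (¬p ∨ s) ∧ (s ∨ ¬¬t)) ∨ r
≡ (p ∧ (¬p ∨ s) ∧ (s ∨ t)) ∨ r
≡ (p ∨ r) ∧ (¬p ∨ s ∨ r) ∧ (s ∨ t ∨ r)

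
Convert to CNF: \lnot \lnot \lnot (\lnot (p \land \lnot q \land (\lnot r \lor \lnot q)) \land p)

\lnot q \lor \lnot p

\lnot \lnot \lnot (\lnot (p \land \lnot q \land (\lnot r \lor \lnot q)) \land p)
≡ \lnot (\lnot (p \land \lnot q \land (\lnot r \lor \lnot q)) \land p)   (double negation)
≡ \lnot \lnot (p \land \lnot q \land (\lnot r \lor \lnot q)) \lor \lnot p   (De Morgan)
≡ (p \land \lnot q \land (\lnot r \lor \lnot q)) \lor \lnot p   (double negation)
≡ (p \lor \lnot p) \land (\lnot q \lor \lnot p) \land (\lnot r \lor \lnot q \lor \lnot p)   (distribute \lor over \land)
≡ \lnot q \lor \lnot p   (simplify)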